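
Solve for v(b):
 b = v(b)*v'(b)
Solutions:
 v(b) = -sqrt(C1 + b^2)
 v(b) = sqrt(C1 + b^2)


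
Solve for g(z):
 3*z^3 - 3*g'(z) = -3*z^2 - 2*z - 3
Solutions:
 g(z) = C1 + z^4/4 + z^3/3 + z^2/3 + z


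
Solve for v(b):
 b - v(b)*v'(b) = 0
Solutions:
 v(b) = -sqrt(C1 + b^2)
 v(b) = sqrt(C1 + b^2)


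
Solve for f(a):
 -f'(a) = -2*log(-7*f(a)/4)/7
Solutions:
 -7*Integral(1/(log(-_y) - 2*log(2) + log(7)), (_y, f(a)))/2 = C1 - a


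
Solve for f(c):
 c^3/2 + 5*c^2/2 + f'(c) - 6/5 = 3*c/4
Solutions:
 f(c) = C1 - c^4/8 - 5*c^3/6 + 3*c^2/8 + 6*c/5


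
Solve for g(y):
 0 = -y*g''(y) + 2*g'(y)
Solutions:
 g(y) = C1 + C2*y^3


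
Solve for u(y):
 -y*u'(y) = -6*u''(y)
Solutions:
 u(y) = C1 + C2*erfi(sqrt(3)*y/6)


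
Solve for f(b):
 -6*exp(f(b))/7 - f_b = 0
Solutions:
 f(b) = log(1/(C1 + 6*b)) + log(7)


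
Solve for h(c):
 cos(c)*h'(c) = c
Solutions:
 h(c) = C1 + Integral(c/cos(c), c)


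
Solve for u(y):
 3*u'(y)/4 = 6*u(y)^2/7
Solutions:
 u(y) = -7/(C1 + 8*y)


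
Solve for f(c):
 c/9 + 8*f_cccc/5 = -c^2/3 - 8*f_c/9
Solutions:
 f(c) = C1 + C4*exp(-15^(1/3)*c/3) - c^3/8 - c^2/16 + (C2*sin(3^(5/6)*5^(1/3)*c/6) + C3*cos(3^(5/6)*5^(1/3)*c/6))*exp(15^(1/3)*c/6)


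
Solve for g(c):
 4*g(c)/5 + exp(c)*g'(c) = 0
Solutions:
 g(c) = C1*exp(4*exp(-c)/5)


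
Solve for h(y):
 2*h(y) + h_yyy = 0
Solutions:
 h(y) = C3*exp(-2^(1/3)*y) + (C1*sin(2^(1/3)*sqrt(3)*y/2) + C2*cos(2^(1/3)*sqrt(3)*y/2))*exp(2^(1/3)*y/2)


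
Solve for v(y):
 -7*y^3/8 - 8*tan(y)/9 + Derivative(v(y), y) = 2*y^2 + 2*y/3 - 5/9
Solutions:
 v(y) = C1 + 7*y^4/32 + 2*y^3/3 + y^2/3 - 5*y/9 - 8*log(cos(y))/9


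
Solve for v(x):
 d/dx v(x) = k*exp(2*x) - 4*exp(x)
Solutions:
 v(x) = C1 + k*exp(2*x)/2 - 4*exp(x)


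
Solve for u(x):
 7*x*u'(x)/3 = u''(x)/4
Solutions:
 u(x) = C1 + C2*erfi(sqrt(42)*x/3)


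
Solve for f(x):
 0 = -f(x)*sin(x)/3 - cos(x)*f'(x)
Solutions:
 f(x) = C1*cos(x)^(1/3)


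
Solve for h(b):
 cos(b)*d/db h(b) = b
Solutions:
 h(b) = C1 + Integral(b/cos(b), b)


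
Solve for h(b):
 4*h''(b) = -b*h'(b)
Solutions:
 h(b) = C1 + C2*erf(sqrt(2)*b/4)


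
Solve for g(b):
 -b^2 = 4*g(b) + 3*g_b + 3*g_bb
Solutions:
 g(b) = -b^2/4 + 3*b/8 + (C1*sin(sqrt(39)*b/6) + C2*cos(sqrt(39)*b/6))*exp(-b/2) + 3/32


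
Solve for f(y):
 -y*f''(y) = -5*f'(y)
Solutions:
 f(y) = C1 + C2*y^6


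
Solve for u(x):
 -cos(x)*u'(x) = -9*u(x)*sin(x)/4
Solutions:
 u(x) = C1/cos(x)^(9/4)


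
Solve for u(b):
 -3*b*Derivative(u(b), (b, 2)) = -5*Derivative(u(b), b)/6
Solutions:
 u(b) = C1 + C2*b^(23/18)


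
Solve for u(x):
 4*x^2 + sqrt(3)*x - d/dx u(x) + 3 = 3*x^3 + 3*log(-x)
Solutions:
 u(x) = C1 - 3*x^4/4 + 4*x^3/3 + sqrt(3)*x^2/2 - 3*x*log(-x) + 6*x


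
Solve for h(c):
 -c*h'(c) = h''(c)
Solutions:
 h(c) = C1 + C2*erf(sqrt(2)*c/2)


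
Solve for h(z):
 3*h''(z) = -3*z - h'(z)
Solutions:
 h(z) = C1 + C2*exp(-z/3) - 3*z^2/2 + 9*z


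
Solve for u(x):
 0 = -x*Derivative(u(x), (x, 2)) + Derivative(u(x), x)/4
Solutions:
 u(x) = C1 + C2*x^(5/4)


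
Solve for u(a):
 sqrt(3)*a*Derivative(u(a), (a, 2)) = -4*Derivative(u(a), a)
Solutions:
 u(a) = C1 + C2*a^(1 - 4*sqrt(3)/3)


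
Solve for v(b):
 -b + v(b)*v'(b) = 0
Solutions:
 v(b) = -sqrt(C1 + b^2)
 v(b) = sqrt(C1 + b^2)


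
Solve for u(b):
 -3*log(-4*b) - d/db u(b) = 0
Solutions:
 u(b) = C1 - 3*b*log(-b) + 3*b*(1 - 2*log(2))


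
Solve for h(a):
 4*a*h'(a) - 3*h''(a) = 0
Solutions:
 h(a) = C1 + C2*erfi(sqrt(6)*a/3)


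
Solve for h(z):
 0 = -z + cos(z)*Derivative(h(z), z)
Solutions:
 h(z) = C1 + Integral(z/cos(z), z)


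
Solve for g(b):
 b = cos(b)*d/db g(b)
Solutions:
 g(b) = C1 + Integral(b/cos(b), b)


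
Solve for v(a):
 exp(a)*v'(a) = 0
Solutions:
 v(a) = C1


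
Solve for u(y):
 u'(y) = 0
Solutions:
 u(y) = C1


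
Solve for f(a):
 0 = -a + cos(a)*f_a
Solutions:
 f(a) = C1 + Integral(a/cos(a), a)


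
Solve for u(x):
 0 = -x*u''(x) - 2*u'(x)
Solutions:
 u(x) = C1 + C2/x


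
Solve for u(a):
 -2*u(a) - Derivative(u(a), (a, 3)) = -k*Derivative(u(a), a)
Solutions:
 u(a) = C1*exp(a*(-2*k/((-3^(1/3) + 3^(5/6)*I)*(sqrt(3)*sqrt(27 - k^3) + 9)^(1/3)) + 3^(1/3)*(sqrt(3)*sqrt(27 - k^3) + 9)^(1/3)/6 - 3^(5/6)*I*(sqrt(3)*sqrt(27 - k^3) + 9)^(1/3)/6)) + C2*exp(a*(2*k/((3^(1/3) + 3^(5/6)*I)*(sqrt(3)*sqrt(27 - k^3) + 9)^(1/3)) + 3^(1/3)*(sqrt(3)*sqrt(27 - k^3) + 9)^(1/3)/6 + 3^(5/6)*I*(sqrt(3)*sqrt(27 - k^3) + 9)^(1/3)/6)) + C3*exp(-3^(1/3)*a*(3^(1/3)*k/(sqrt(3)*sqrt(27 - k^3) + 9)^(1/3) + (sqrt(3)*sqrt(27 - k^3) + 9)^(1/3))/3)


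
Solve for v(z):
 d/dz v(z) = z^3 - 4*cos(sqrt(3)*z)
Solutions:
 v(z) = C1 + z^4/4 - 4*sqrt(3)*sin(sqrt(3)*z)/3


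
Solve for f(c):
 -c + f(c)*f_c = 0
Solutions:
 f(c) = -sqrt(C1 + c^2)
 f(c) = sqrt(C1 + c^2)


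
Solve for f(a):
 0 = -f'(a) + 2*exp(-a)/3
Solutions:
 f(a) = C1 - 2*exp(-a)/3


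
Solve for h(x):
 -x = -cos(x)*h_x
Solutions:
 h(x) = C1 + Integral(x/cos(x), x)


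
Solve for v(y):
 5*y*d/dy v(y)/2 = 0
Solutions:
 v(y) = C1


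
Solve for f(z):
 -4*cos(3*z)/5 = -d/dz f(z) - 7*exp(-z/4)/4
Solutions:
 f(z) = C1 + 4*sin(3*z)/15 + 7*exp(-z/4)


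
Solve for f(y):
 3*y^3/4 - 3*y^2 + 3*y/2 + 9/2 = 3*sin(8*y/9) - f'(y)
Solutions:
 f(y) = C1 - 3*y^4/16 + y^3 - 3*y^2/4 - 9*y/2 - 27*cos(8*y/9)/8


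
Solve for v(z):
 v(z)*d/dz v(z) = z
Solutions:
 v(z) = -sqrt(C1 + z^2)
 v(z) = sqrt(C1 + z^2)


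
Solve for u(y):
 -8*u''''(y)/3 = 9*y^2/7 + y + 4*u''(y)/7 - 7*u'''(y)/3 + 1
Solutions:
 u(y) = C1 + C2*y - 3*y^4/16 - 161*y^3/48 - 6041*y^2/192 + (C3*sin(sqrt(287)*y/112) + C4*cos(sqrt(287)*y/112))*exp(7*y/16)


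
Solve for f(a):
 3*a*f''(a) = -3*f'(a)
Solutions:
 f(a) = C1 + C2*log(a)


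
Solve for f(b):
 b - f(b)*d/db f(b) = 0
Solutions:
 f(b) = -sqrt(C1 + b^2)
 f(b) = sqrt(C1 + b^2)


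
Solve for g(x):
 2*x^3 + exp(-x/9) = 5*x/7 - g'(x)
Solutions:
 g(x) = C1 - x^4/2 + 5*x^2/14 + 9*exp(-x/9)


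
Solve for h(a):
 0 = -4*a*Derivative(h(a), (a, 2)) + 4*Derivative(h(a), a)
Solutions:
 h(a) = C1 + C2*a^2


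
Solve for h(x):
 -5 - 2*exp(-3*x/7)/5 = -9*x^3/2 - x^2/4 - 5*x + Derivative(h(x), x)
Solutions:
 h(x) = C1 + 9*x^4/8 + x^3/12 + 5*x^2/2 - 5*x + 14*exp(-3*x/7)/15


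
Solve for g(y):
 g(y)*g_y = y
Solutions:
 g(y) = -sqrt(C1 + y^2)
 g(y) = sqrt(C1 + y^2)


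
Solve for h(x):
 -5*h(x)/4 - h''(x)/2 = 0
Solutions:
 h(x) = C1*sin(sqrt(10)*x/2) + C2*cos(sqrt(10)*x/2)


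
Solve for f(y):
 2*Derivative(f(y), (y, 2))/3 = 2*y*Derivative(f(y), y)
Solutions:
 f(y) = C1 + C2*erfi(sqrt(6)*y/2)


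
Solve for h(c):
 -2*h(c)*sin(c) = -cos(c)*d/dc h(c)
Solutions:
 h(c) = C1/cos(c)^2


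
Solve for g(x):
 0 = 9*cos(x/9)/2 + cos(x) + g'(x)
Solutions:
 g(x) = C1 - 81*sin(x/9)/2 - sin(x)


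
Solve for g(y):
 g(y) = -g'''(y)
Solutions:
 g(y) = C3*exp(-y) + (C1*sin(sqrt(3)*y/2) + C2*cos(sqrt(3)*y/2))*exp(y/2)


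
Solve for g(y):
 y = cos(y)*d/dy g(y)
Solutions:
 g(y) = C1 + Integral(y/cos(y), y)


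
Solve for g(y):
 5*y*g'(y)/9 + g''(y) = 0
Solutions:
 g(y) = C1 + C2*erf(sqrt(10)*y/6)


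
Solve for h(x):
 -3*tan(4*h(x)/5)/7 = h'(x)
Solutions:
 h(x) = -5*asin(C1*exp(-12*x/35))/4 + 5*pi/4
 h(x) = 5*asin(C1*exp(-12*x/35))/4


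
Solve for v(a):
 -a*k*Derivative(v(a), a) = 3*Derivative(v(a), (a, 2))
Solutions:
 v(a) = Piecewise((-sqrt(6)*sqrt(pi)*C1*erf(sqrt(6)*a*sqrt(k)/6)/(2*sqrt(k)) - C2, (k > 0) | (k < 0)), (-C1*a - C2, True))


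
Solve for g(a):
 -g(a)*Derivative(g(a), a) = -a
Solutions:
 g(a) = -sqrt(C1 + a^2)
 g(a) = sqrt(C1 + a^2)


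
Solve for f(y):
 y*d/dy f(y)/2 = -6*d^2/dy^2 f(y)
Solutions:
 f(y) = C1 + C2*erf(sqrt(6)*y/12)


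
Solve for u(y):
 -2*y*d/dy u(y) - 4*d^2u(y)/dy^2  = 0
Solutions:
 u(y) = C1 + C2*erf(y/2)


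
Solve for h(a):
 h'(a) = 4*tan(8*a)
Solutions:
 h(a) = C1 - log(cos(8*a))/2


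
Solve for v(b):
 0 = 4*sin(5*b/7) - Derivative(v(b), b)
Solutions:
 v(b) = C1 - 28*cos(5*b/7)/5


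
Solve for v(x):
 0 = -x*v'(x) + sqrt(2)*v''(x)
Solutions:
 v(x) = C1 + C2*erfi(2^(1/4)*x/2)


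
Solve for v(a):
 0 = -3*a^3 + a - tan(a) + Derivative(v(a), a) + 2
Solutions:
 v(a) = C1 + 3*a^4/4 - a^2/2 - 2*a - log(cos(a))


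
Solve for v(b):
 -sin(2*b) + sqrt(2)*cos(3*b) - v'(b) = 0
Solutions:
 v(b) = C1 + sqrt(2)*sin(3*b)/3 + cos(2*b)/2


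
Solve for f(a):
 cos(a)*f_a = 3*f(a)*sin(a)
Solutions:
 f(a) = C1/cos(a)^3


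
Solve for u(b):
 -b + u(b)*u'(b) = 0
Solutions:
 u(b) = -sqrt(C1 + b^2)
 u(b) = sqrt(C1 + b^2)


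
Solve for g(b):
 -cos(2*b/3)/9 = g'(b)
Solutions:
 g(b) = C1 - sin(2*b/3)/6


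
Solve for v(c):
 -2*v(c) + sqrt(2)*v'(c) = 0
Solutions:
 v(c) = C1*exp(sqrt(2)*c)


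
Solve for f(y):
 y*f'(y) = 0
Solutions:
 f(y) = C1


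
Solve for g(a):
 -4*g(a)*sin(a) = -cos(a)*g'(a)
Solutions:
 g(a) = C1/cos(a)^4


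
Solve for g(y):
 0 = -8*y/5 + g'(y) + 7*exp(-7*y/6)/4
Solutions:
 g(y) = C1 + 4*y^2/5 + 3*exp(-7*y/6)/2


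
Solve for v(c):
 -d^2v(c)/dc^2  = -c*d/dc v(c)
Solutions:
 v(c) = C1 + C2*erfi(sqrt(2)*c/2)


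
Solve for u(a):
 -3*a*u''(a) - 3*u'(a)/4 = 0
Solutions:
 u(a) = C1 + C2*a^(3/4)


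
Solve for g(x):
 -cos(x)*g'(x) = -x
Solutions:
 g(x) = C1 + Integral(x/cos(x), x)


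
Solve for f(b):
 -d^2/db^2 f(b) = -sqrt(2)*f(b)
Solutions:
 f(b) = C1*exp(-2^(1/4)*b) + C2*exp(2^(1/4)*b)


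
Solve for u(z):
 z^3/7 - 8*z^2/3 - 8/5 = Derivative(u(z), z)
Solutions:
 u(z) = C1 + z^4/28 - 8*z^3/9 - 8*z/5


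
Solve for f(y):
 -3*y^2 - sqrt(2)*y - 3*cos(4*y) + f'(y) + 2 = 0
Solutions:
 f(y) = C1 + y^3 + sqrt(2)*y^2/2 - 2*y + 3*sin(4*y)/4


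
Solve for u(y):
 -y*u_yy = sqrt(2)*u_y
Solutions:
 u(y) = C1 + C2*y^(1 - sqrt(2))


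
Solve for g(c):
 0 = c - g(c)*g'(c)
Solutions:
 g(c) = -sqrt(C1 + c^2)
 g(c) = sqrt(C1 + c^2)


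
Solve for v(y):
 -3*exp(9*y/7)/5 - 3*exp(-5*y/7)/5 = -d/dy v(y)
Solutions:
 v(y) = C1 + 7*exp(9*y/7)/15 - 21*exp(-5*y/7)/25


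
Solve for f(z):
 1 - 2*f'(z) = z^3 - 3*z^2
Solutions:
 f(z) = C1 - z^4/8 + z^3/2 + z/2


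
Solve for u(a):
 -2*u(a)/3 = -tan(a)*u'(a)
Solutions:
 u(a) = C1*sin(a)^(2/3)


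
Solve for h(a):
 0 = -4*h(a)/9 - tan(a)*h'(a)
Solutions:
 h(a) = C1/sin(a)^(4/9)


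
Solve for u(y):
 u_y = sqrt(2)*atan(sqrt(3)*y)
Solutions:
 u(y) = C1 + sqrt(2)*(y*atan(sqrt(3)*y) - sqrt(3)*log(3*y^2 + 1)/6)


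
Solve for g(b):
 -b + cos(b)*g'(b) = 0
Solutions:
 g(b) = C1 + Integral(b/cos(b), b)


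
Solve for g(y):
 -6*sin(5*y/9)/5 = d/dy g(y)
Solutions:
 g(y) = C1 + 54*cos(5*y/9)/25


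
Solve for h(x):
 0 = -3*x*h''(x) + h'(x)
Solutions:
 h(x) = C1 + C2*x^(4/3)


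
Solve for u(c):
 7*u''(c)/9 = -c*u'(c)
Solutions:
 u(c) = C1 + C2*erf(3*sqrt(14)*c/14)


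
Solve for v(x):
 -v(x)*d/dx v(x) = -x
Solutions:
 v(x) = -sqrt(C1 + x^2)
 v(x) = sqrt(C1 + x^2)


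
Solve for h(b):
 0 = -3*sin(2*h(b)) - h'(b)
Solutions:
 h(b) = pi - acos((-C1 - exp(12*b))/(C1 - exp(12*b)))/2
 h(b) = acos((-C1 - exp(12*b))/(C1 - exp(12*b)))/2


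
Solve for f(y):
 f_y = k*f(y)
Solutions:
 f(y) = C1*exp(k*y)


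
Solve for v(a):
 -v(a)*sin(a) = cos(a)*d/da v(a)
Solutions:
 v(a) = C1*cos(a)


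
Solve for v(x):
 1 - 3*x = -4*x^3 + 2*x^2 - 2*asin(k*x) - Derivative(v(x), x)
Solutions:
 v(x) = C1 - x^4 + 2*x^3/3 + 3*x^2/2 - x - 2*Piecewise((x*asin(k*x) + sqrt(-k^2*x^2 + 1)/k, Ne(k, 0)), (0, True))


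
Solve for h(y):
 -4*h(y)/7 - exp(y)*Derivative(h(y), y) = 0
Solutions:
 h(y) = C1*exp(4*exp(-y)/7)


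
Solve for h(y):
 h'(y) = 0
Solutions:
 h(y) = C1


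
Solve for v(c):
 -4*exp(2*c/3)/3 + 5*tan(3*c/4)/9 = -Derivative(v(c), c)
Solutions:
 v(c) = C1 + 2*exp(2*c/3) + 20*log(cos(3*c/4))/27


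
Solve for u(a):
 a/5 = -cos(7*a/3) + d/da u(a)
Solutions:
 u(a) = C1 + a^2/10 + 3*sin(7*a/3)/7


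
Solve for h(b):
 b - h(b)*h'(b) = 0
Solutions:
 h(b) = -sqrt(C1 + b^2)
 h(b) = sqrt(C1 + b^2)


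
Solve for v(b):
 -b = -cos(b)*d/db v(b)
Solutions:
 v(b) = C1 + Integral(b/cos(b), b)


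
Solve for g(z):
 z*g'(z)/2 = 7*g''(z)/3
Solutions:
 g(z) = C1 + C2*erfi(sqrt(21)*z/14)


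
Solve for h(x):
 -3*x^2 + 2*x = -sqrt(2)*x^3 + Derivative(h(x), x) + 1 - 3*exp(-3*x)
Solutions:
 h(x) = C1 + sqrt(2)*x^4/4 - x^3 + x^2 - x - exp(-3*x)


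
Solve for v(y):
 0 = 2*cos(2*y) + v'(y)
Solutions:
 v(y) = C1 - sin(2*y)


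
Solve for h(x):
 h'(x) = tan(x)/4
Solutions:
 h(x) = C1 - log(cos(x))/4


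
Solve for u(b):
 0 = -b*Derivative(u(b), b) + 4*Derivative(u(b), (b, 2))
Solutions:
 u(b) = C1 + C2*erfi(sqrt(2)*b/4)


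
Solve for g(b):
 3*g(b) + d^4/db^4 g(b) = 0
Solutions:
 g(b) = (C1*sin(sqrt(2)*3^(1/4)*b/2) + C2*cos(sqrt(2)*3^(1/4)*b/2))*exp(-sqrt(2)*3^(1/4)*b/2) + (C3*sin(sqrt(2)*3^(1/4)*b/2) + C4*cos(sqrt(2)*3^(1/4)*b/2))*exp(sqrt(2)*3^(1/4)*b/2)


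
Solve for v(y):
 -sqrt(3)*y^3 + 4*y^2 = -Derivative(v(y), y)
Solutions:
 v(y) = C1 + sqrt(3)*y^4/4 - 4*y^3/3


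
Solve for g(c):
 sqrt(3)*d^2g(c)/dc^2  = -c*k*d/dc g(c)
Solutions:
 g(c) = Piecewise((-sqrt(2)*3^(1/4)*sqrt(pi)*C1*erf(sqrt(2)*3^(3/4)*c*sqrt(k)/6)/(2*sqrt(k)) - C2, (k > 0) | (k < 0)), (-C1*c - C2, True))


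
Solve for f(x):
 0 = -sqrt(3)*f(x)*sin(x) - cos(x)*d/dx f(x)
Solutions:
 f(x) = C1*cos(x)^(sqrt(3))


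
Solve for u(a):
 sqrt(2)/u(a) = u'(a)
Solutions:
 u(a) = -sqrt(C1 + 2*sqrt(2)*a)
 u(a) = sqrt(C1 + 2*sqrt(2)*a)


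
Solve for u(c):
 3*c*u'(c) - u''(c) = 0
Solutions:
 u(c) = C1 + C2*erfi(sqrt(6)*c/2)


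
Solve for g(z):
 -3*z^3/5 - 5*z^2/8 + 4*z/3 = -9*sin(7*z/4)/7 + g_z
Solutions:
 g(z) = C1 - 3*z^4/20 - 5*z^3/24 + 2*z^2/3 - 36*cos(7*z/4)/49


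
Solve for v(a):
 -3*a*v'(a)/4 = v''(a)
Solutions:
 v(a) = C1 + C2*erf(sqrt(6)*a/4)


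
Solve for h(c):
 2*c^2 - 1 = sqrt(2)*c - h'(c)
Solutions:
 h(c) = C1 - 2*c^3/3 + sqrt(2)*c^2/2 + c


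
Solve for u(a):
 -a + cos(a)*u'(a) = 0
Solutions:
 u(a) = C1 + Integral(a/cos(a), a)


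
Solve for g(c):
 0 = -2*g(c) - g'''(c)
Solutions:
 g(c) = C3*exp(-2^(1/3)*c) + (C1*sin(2^(1/3)*sqrt(3)*c/2) + C2*cos(2^(1/3)*sqrt(3)*c/2))*exp(2^(1/3)*c/2)


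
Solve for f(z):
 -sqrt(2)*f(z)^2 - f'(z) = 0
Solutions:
 f(z) = 1/(C1 + sqrt(2)*z)


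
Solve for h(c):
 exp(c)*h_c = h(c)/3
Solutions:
 h(c) = C1*exp(-exp(-c)/3)


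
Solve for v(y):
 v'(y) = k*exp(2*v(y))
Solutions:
 v(y) = log(-sqrt(-1/(C1 + k*y))) - log(2)/2
 v(y) = log(-1/(C1 + k*y))/2 - log(2)/2


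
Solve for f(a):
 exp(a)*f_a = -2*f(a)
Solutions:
 f(a) = C1*exp(2*exp(-a))


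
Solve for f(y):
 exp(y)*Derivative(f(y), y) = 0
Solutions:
 f(y) = C1


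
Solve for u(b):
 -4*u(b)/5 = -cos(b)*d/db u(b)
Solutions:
 u(b) = C1*(sin(b) + 1)^(2/5)/(sin(b) - 1)^(2/5)


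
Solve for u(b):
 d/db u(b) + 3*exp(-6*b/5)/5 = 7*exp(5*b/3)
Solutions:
 u(b) = C1 + 21*exp(5*b/3)/5 + exp(-6*b/5)/2


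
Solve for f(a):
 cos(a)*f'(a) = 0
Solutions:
 f(a) = C1


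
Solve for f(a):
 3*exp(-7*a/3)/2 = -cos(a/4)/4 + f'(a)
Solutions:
 f(a) = C1 + sin(a/4) - 9*exp(-7*a/3)/14


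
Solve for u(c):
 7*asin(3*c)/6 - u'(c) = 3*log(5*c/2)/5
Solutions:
 u(c) = C1 - 3*c*log(c)/5 + 7*c*asin(3*c)/6 - 3*c*log(5)/5 + 3*c*log(2)/5 + 3*c/5 + 7*sqrt(1 - 9*c^2)/18


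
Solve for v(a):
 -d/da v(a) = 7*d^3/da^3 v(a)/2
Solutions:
 v(a) = C1 + C2*sin(sqrt(14)*a/7) + C3*cos(sqrt(14)*a/7)


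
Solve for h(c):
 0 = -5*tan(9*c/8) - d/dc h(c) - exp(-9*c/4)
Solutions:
 h(c) = C1 - 20*log(tan(9*c/8)^2 + 1)/9 + 4*exp(-9*c/4)/9


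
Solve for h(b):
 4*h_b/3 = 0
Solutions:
 h(b) = C1


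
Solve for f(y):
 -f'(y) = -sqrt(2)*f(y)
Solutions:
 f(y) = C1*exp(sqrt(2)*y)


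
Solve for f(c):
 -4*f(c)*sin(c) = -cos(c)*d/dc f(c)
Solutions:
 f(c) = C1/cos(c)^4


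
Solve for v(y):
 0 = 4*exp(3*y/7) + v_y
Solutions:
 v(y) = C1 - 28*exp(3*y/7)/3


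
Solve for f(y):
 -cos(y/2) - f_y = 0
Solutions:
 f(y) = C1 - 2*sin(y/2)


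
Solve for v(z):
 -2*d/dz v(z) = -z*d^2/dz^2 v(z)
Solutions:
 v(z) = C1 + C2*z^3


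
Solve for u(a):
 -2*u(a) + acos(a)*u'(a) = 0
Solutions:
 u(a) = C1*exp(2*Integral(1/acos(a), a))


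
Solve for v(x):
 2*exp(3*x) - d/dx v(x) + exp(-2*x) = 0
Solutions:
 v(x) = C1 + 2*exp(3*x)/3 - exp(-2*x)/2


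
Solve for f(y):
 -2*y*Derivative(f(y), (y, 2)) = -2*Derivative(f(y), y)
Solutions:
 f(y) = C1 + C2*y^2


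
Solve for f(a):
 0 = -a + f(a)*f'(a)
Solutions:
 f(a) = -sqrt(C1 + a^2)
 f(a) = sqrt(C1 + a^2)


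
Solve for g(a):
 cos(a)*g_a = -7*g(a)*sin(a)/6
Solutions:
 g(a) = C1*cos(a)^(7/6)


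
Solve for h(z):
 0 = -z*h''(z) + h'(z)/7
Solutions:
 h(z) = C1 + C2*z^(8/7)


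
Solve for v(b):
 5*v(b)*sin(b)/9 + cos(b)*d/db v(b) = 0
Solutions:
 v(b) = C1*cos(b)^(5/9)


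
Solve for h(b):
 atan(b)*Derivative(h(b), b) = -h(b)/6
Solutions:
 h(b) = C1*exp(-Integral(1/atan(b), b)/6)


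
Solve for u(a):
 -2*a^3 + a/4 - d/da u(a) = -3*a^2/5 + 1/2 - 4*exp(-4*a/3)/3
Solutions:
 u(a) = C1 - a^4/2 + a^3/5 + a^2/8 - a/2 - 1/exp(a)^(4/3)


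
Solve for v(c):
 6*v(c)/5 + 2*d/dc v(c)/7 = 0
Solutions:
 v(c) = C1*exp(-21*c/5)


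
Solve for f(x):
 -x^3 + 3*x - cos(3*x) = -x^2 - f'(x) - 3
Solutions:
 f(x) = C1 + x^4/4 - x^3/3 - 3*x^2/2 - 3*x + sin(3*x)/3


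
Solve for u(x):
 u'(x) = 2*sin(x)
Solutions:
 u(x) = C1 - 2*cos(x)


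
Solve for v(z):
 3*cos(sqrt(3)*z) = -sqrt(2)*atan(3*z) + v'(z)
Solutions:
 v(z) = C1 + sqrt(2)*(z*atan(3*z) - log(9*z^2 + 1)/6) + sqrt(3)*sin(sqrt(3)*z)


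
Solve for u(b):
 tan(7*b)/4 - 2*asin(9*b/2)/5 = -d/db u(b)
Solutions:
 u(b) = C1 + 2*b*asin(9*b/2)/5 + 2*sqrt(4 - 81*b^2)/45 + log(cos(7*b))/28


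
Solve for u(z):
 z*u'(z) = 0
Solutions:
 u(z) = C1


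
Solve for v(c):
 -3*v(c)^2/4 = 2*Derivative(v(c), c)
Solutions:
 v(c) = 8/(C1 + 3*c)


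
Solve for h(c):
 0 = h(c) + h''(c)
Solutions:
 h(c) = C1*sin(c) + C2*cos(c)


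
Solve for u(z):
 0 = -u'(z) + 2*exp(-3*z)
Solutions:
 u(z) = C1 - 2*exp(-3*z)/3


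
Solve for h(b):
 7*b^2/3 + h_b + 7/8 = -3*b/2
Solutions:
 h(b) = C1 - 7*b^3/9 - 3*b^2/4 - 7*b/8


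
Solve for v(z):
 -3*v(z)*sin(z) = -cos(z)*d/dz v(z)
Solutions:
 v(z) = C1/cos(z)^3


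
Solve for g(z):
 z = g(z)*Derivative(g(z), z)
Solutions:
 g(z) = -sqrt(C1 + z^2)
 g(z) = sqrt(C1 + z^2)


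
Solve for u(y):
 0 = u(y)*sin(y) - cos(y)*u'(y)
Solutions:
 u(y) = C1/cos(y)


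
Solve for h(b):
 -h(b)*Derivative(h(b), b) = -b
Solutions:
 h(b) = -sqrt(C1 + b^2)
 h(b) = sqrt(C1 + b^2)


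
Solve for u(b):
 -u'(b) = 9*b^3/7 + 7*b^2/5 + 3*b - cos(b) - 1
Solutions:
 u(b) = C1 - 9*b^4/28 - 7*b^3/15 - 3*b^2/2 + b + sin(b)


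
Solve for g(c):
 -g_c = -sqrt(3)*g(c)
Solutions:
 g(c) = C1*exp(sqrt(3)*c)


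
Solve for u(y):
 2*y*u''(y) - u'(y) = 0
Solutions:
 u(y) = C1 + C2*y^(3/2)


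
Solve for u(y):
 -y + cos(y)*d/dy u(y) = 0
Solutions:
 u(y) = C1 + Integral(y/cos(y), y)


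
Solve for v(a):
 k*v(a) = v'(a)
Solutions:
 v(a) = C1*exp(a*k)


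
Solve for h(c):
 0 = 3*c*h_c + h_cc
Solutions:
 h(c) = C1 + C2*erf(sqrt(6)*c/2)


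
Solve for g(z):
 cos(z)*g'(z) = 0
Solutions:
 g(z) = C1


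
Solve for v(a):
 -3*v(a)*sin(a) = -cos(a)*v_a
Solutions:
 v(a) = C1/cos(a)^3


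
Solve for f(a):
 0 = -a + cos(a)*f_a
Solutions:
 f(a) = C1 + Integral(a/cos(a), a)


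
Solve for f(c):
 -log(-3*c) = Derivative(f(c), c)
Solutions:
 f(c) = C1 - c*log(-c) + c*(1 - log(3))


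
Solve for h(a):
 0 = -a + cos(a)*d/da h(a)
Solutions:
 h(a) = C1 + Integral(a/cos(a), a)


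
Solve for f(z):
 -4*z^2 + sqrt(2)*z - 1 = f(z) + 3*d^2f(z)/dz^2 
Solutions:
 f(z) = C1*sin(sqrt(3)*z/3) + C2*cos(sqrt(3)*z/3) - 4*z^2 + sqrt(2)*z + 23


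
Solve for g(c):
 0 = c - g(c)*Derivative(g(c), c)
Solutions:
 g(c) = -sqrt(C1 + c^2)
 g(c) = sqrt(C1 + c^2)


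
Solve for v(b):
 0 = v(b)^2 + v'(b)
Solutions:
 v(b) = 1/(C1 + b)


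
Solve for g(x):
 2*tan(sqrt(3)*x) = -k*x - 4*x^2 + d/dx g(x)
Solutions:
 g(x) = C1 + k*x^2/2 + 4*x^3/3 - 2*sqrt(3)*log(cos(sqrt(3)*x))/3


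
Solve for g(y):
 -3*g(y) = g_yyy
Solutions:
 g(y) = C3*exp(-3^(1/3)*y) + (C1*sin(3^(5/6)*y/2) + C2*cos(3^(5/6)*y/2))*exp(3^(1/3)*y/2)


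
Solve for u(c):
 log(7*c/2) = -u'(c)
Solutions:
 u(c) = C1 - c*log(c) + c*log(2/7) + c


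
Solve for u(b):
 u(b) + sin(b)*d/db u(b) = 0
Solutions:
 u(b) = C1*sqrt(cos(b) + 1)/sqrt(cos(b) - 1)


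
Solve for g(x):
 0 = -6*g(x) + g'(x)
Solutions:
 g(x) = C1*exp(6*x)


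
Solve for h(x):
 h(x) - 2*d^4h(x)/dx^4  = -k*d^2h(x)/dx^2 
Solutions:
 h(x) = C1*exp(-x*sqrt(k - sqrt(k^2 + 8))/2) + C2*exp(x*sqrt(k - sqrt(k^2 + 8))/2) + C3*exp(-x*sqrt(k + sqrt(k^2 + 8))/2) + C4*exp(x*sqrt(k + sqrt(k^2 + 8))/2)


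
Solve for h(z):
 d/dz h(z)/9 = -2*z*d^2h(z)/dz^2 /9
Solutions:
 h(z) = C1 + C2*sqrt(z)


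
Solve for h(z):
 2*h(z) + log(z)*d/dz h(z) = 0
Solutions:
 h(z) = C1*exp(-2*li(z))


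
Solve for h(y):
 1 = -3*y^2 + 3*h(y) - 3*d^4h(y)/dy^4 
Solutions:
 h(y) = C1*exp(-y) + C2*exp(y) + C3*sin(y) + C4*cos(y) + y^2 + 1/3


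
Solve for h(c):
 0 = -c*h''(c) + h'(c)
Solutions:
 h(c) = C1 + C2*c^2


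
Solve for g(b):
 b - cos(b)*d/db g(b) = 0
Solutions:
 g(b) = C1 + Integral(b/cos(b), b)


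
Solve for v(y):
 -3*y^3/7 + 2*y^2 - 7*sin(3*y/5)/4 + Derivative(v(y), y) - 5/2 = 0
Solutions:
 v(y) = C1 + 3*y^4/28 - 2*y^3/3 + 5*y/2 - 35*cos(3*y/5)/12


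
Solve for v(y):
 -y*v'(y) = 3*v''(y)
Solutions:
 v(y) = C1 + C2*erf(sqrt(6)*y/6)


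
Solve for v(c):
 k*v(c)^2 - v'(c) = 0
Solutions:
 v(c) = -1/(C1 + c*k)


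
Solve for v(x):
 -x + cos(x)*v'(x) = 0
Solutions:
 v(x) = C1 + Integral(x/cos(x), x)


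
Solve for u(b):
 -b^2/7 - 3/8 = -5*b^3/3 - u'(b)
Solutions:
 u(b) = C1 - 5*b^4/12 + b^3/21 + 3*b/8


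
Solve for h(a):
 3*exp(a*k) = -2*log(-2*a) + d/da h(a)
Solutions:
 h(a) = C1 + 2*a*log(-a) + 2*a*(-1 + log(2)) + Piecewise((3*exp(a*k)/k, Ne(k, 0)), (3*a, True))


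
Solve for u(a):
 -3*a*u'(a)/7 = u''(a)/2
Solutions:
 u(a) = C1 + C2*erf(sqrt(21)*a/7)


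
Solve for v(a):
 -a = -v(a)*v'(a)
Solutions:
 v(a) = -sqrt(C1 + a^2)
 v(a) = sqrt(C1 + a^2)


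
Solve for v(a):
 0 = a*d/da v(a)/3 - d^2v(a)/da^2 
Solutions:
 v(a) = C1 + C2*erfi(sqrt(6)*a/6)


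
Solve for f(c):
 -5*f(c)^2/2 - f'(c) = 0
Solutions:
 f(c) = 2/(C1 + 5*c)


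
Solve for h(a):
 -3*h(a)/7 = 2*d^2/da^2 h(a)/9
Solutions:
 h(a) = C1*sin(3*sqrt(42)*a/14) + C2*cos(3*sqrt(42)*a/14)


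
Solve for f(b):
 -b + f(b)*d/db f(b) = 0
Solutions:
 f(b) = -sqrt(C1 + b^2)
 f(b) = sqrt(C1 + b^2)


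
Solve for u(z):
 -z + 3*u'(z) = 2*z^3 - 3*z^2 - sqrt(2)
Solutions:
 u(z) = C1 + z^4/6 - z^3/3 + z^2/6 - sqrt(2)*z/3


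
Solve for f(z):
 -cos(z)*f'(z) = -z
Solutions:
 f(z) = C1 + Integral(z/cos(z), z)


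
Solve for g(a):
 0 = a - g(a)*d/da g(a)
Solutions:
 g(a) = -sqrt(C1 + a^2)
 g(a) = sqrt(C1 + a^2)


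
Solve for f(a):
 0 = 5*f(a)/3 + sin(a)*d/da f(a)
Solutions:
 f(a) = C1*(cos(a) + 1)^(5/6)/(cos(a) - 1)^(5/6)


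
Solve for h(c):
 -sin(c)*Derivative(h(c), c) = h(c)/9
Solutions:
 h(c) = C1*(cos(c) + 1)^(1/18)/(cos(c) - 1)^(1/18)


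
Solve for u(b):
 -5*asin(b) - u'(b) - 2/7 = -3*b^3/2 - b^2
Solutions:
 u(b) = C1 + 3*b^4/8 + b^3/3 - 5*b*asin(b) - 2*b/7 - 5*sqrt(1 - b^2)


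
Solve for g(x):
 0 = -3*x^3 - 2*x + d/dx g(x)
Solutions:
 g(x) = C1 + 3*x^4/4 + x^2


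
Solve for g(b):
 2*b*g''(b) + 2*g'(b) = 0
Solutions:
 g(b) = C1 + C2*log(b)


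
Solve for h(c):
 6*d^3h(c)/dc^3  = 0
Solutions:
 h(c) = C1 + C2*c + C3*c^2


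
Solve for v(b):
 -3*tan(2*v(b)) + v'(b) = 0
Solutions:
 v(b) = -asin(C1*exp(6*b))/2 + pi/2
 v(b) = asin(C1*exp(6*b))/2


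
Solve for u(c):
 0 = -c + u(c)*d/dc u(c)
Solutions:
 u(c) = -sqrt(C1 + c^2)
 u(c) = sqrt(C1 + c^2)


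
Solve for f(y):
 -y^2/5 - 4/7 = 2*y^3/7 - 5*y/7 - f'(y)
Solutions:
 f(y) = C1 + y^4/14 + y^3/15 - 5*y^2/14 + 4*y/7


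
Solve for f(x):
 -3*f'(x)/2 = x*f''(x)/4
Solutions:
 f(x) = C1 + C2/x^5


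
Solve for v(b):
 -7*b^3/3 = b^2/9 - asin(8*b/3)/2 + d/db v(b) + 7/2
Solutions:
 v(b) = C1 - 7*b^4/12 - b^3/27 + b*asin(8*b/3)/2 - 7*b/2 + sqrt(9 - 64*b^2)/16


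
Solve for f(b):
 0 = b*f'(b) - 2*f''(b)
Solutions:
 f(b) = C1 + C2*erfi(b/2)


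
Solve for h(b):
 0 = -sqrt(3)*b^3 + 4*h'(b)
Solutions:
 h(b) = C1 + sqrt(3)*b^4/16


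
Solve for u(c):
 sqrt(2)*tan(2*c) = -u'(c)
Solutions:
 u(c) = C1 + sqrt(2)*log(cos(2*c))/2


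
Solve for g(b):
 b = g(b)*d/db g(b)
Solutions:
 g(b) = -sqrt(C1 + b^2)
 g(b) = sqrt(C1 + b^2)


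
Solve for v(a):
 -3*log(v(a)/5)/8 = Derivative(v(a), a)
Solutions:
 -8*Integral(1/(-log(_y) + log(5)), (_y, v(a)))/3 = C1 - a


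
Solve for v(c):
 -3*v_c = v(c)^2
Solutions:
 v(c) = 3/(C1 + c)


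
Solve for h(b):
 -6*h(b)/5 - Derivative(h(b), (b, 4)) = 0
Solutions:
 h(b) = (C1*sin(10^(3/4)*3^(1/4)*b/10) + C2*cos(10^(3/4)*3^(1/4)*b/10))*exp(-10^(3/4)*3^(1/4)*b/10) + (C3*sin(10^(3/4)*3^(1/4)*b/10) + C4*cos(10^(3/4)*3^(1/4)*b/10))*exp(10^(3/4)*3^(1/4)*b/10)


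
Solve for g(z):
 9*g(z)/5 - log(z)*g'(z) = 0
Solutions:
 g(z) = C1*exp(9*li(z)/5)


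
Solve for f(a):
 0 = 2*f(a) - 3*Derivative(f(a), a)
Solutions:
 f(a) = C1*exp(2*a/3)


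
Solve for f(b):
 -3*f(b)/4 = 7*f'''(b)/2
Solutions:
 f(b) = C3*exp(-14^(2/3)*3^(1/3)*b/14) + (C1*sin(14^(2/3)*3^(5/6)*b/28) + C2*cos(14^(2/3)*3^(5/6)*b/28))*exp(14^(2/3)*3^(1/3)*b/28)


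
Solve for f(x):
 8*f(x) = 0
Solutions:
 f(x) = 0


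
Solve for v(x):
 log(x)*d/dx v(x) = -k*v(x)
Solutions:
 v(x) = C1*exp(-k*li(x))


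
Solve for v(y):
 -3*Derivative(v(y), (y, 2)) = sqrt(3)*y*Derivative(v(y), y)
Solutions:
 v(y) = C1 + C2*erf(sqrt(2)*3^(3/4)*y/6)


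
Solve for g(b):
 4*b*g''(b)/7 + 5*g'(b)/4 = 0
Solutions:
 g(b) = C1 + C2/b^(19/16)


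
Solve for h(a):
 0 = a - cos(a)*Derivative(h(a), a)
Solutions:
 h(a) = C1 + Integral(a/cos(a), a)


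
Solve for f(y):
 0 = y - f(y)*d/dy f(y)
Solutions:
 f(y) = -sqrt(C1 + y^2)
 f(y) = sqrt(C1 + y^2)


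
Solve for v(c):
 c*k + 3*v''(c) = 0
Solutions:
 v(c) = C1 + C2*c - c^3*k/18


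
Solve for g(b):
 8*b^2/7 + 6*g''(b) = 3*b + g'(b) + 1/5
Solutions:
 g(b) = C1 + C2*exp(b/6) + 8*b^3/21 + 75*b^2/14 + 2243*b/35


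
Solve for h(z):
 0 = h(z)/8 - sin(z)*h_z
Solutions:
 h(z) = C1*(cos(z) - 1)^(1/16)/(cos(z) + 1)^(1/16)


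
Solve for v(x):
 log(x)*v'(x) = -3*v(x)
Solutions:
 v(x) = C1*exp(-3*li(x))


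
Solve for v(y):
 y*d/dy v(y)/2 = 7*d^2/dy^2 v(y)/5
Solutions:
 v(y) = C1 + C2*erfi(sqrt(35)*y/14)


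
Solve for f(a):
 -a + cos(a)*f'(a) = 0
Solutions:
 f(a) = C1 + Integral(a/cos(a), a)


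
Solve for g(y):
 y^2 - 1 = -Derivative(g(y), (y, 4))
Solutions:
 g(y) = C1 + C2*y + C3*y^2 + C4*y^3 - y^6/360 + y^4/24


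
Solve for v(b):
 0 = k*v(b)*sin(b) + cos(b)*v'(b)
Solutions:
 v(b) = C1*exp(k*log(cos(b)))


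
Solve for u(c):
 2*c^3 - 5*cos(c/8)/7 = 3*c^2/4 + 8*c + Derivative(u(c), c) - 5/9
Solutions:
 u(c) = C1 + c^4/2 - c^3/4 - 4*c^2 + 5*c/9 - 40*sin(c/8)/7


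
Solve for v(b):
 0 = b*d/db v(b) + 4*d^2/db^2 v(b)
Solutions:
 v(b) = C1 + C2*erf(sqrt(2)*b/4)


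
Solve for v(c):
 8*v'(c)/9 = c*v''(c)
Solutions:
 v(c) = C1 + C2*c^(17/9)


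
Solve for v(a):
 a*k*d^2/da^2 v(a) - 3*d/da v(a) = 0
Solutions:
 v(a) = C1 + a^(((re(k) + 3)*re(k) + im(k)^2)/(re(k)^2 + im(k)^2))*(C2*sin(3*log(a)*Abs(im(k))/(re(k)^2 + im(k)^2)) + C3*cos(3*log(a)*im(k)/(re(k)^2 + im(k)^2)))


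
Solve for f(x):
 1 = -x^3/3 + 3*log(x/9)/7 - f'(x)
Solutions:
 f(x) = C1 - x^4/12 + 3*x*log(x)/7 - 10*x/7 - 6*x*log(3)/7


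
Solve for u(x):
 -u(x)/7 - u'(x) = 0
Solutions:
 u(x) = C1*exp(-x/7)


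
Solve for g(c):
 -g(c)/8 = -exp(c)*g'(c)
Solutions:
 g(c) = C1*exp(-exp(-c)/8)


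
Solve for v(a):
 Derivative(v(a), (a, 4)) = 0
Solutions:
 v(a) = C1 + C2*a + C3*a^2 + C4*a^3


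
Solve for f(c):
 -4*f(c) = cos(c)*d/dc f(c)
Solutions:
 f(c) = C1*(sin(c)^2 - 2*sin(c) + 1)/(sin(c)^2 + 2*sin(c) + 1)


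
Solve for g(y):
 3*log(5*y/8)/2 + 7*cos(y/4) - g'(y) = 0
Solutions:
 g(y) = C1 + 3*y*log(y)/2 - 5*y*log(2) - 3*y/2 + y*log(10)/2 + y*log(5) + 28*sin(y/4)


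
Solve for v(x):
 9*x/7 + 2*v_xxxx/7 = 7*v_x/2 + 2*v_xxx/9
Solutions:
 v(x) = C1 + C2*exp(x*(-7^(2/3)*(81*sqrt(59385) + 19739)^(1/3) - 28*7^(1/3)/(81*sqrt(59385) + 19739)^(1/3) + 28)/108)*sin(sqrt(3)*7^(1/3)*x*(-7^(1/3)*(81*sqrt(59385) + 19739)^(1/3) + 28/(81*sqrt(59385) + 19739)^(1/3))/108) + C3*exp(x*(-7^(2/3)*(81*sqrt(59385) + 19739)^(1/3) - 28*7^(1/3)/(81*sqrt(59385) + 19739)^(1/3) + 28)/108)*cos(sqrt(3)*7^(1/3)*x*(-7^(1/3)*(81*sqrt(59385) + 19739)^(1/3) + 28/(81*sqrt(59385) + 19739)^(1/3))/108) + C4*exp(x*(28*7^(1/3)/(81*sqrt(59385) + 19739)^(1/3) + 14 + 7^(2/3)*(81*sqrt(59385) + 19739)^(1/3))/54) + 9*x^2/49


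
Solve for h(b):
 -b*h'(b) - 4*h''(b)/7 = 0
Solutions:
 h(b) = C1 + C2*erf(sqrt(14)*b/4)


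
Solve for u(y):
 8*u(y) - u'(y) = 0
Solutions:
 u(y) = C1*exp(8*y)


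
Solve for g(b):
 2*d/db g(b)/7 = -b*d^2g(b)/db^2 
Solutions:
 g(b) = C1 + C2*b^(5/7)


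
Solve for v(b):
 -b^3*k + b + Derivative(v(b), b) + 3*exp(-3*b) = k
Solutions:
 v(b) = C1 + b^4*k/4 - b^2/2 + b*k + exp(-3*b)


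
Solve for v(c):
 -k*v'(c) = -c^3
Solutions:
 v(c) = C1 + c^4/(4*k)


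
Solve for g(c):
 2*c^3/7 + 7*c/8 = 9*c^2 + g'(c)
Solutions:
 g(c) = C1 + c^4/14 - 3*c^3 + 7*c^2/16


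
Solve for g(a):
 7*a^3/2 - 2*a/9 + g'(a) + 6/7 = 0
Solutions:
 g(a) = C1 - 7*a^4/8 + a^2/9 - 6*a/7


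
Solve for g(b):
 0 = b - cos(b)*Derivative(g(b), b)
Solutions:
 g(b) = C1 + Integral(b/cos(b), b)


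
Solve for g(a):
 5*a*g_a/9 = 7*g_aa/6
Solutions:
 g(a) = C1 + C2*erfi(sqrt(105)*a/21)


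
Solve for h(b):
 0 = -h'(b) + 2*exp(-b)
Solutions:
 h(b) = C1 - 2*exp(-b)


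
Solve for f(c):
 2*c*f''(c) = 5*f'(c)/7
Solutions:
 f(c) = C1 + C2*c^(19/14)


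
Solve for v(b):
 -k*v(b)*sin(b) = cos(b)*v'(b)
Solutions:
 v(b) = C1*exp(k*log(cos(b)))


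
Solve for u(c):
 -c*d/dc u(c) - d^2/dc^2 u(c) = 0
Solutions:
 u(c) = C1 + C2*erf(sqrt(2)*c/2)


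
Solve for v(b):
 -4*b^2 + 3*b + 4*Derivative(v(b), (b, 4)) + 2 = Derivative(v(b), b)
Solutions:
 v(b) = C1 + C4*exp(2^(1/3)*b/2) - 4*b^3/3 + 3*b^2/2 + 2*b + (C2*sin(2^(1/3)*sqrt(3)*b/4) + C3*cos(2^(1/3)*sqrt(3)*b/4))*exp(-2^(1/3)*b/4)


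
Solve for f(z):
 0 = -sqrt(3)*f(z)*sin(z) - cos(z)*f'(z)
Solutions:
 f(z) = C1*cos(z)^(sqrt(3))


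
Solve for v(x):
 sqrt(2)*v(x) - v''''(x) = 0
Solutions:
 v(x) = C1*exp(-2^(1/8)*x) + C2*exp(2^(1/8)*x) + C3*sin(2^(1/8)*x) + C4*cos(2^(1/8)*x)


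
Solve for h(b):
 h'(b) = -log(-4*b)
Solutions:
 h(b) = C1 - b*log(-b) + b*(1 - 2*log(2))


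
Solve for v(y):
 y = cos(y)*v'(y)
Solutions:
 v(y) = C1 + Integral(y/cos(y), y)


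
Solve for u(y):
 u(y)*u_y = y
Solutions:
 u(y) = -sqrt(C1 + y^2)
 u(y) = sqrt(C1 + y^2)


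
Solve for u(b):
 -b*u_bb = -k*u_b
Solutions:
 u(b) = C1 + b^(re(k) + 1)*(C2*sin(log(b)*Abs(im(k))) + C3*cos(log(b)*im(k)))


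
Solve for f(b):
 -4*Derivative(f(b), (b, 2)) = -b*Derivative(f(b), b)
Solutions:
 f(b) = C1 + C2*erfi(sqrt(2)*b/4)


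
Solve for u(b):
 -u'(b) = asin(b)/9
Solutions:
 u(b) = C1 - b*asin(b)/9 - sqrt(1 - b^2)/9


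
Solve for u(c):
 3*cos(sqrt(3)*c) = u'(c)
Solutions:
 u(c) = C1 + sqrt(3)*sin(sqrt(3)*c)


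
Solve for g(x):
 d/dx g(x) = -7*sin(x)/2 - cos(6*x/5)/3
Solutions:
 g(x) = C1 - 5*sin(6*x/5)/18 + 7*cos(x)/2


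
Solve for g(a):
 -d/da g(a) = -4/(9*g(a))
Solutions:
 g(a) = -sqrt(C1 + 8*a)/3
 g(a) = sqrt(C1 + 8*a)/3


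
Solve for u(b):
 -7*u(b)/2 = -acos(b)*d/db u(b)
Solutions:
 u(b) = C1*exp(7*Integral(1/acos(b), b)/2)


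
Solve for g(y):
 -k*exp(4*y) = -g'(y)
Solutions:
 g(y) = C1 + k*exp(4*y)/4


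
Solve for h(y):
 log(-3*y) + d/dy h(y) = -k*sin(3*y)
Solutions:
 h(y) = C1 + k*cos(3*y)/3 - y*log(-y) - y*log(3) + y


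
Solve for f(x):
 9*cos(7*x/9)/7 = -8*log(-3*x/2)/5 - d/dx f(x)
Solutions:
 f(x) = C1 - 8*x*log(-x)/5 - 8*x*log(3)/5 + 8*x*log(2)/5 + 8*x/5 - 81*sin(7*x/9)/49


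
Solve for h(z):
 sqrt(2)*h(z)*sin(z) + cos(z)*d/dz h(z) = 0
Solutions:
 h(z) = C1*cos(z)^(sqrt(2))


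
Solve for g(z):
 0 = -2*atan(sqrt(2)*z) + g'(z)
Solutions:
 g(z) = C1 + 2*z*atan(sqrt(2)*z) - sqrt(2)*log(2*z^2 + 1)/2


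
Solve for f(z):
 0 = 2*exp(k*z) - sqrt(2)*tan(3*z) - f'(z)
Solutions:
 f(z) = C1 + 2*Piecewise((exp(k*z)/k, Ne(k, 0)), (z, True)) + sqrt(2)*log(cos(3*z))/3


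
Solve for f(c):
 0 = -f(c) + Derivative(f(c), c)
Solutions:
 f(c) = C1*exp(c)


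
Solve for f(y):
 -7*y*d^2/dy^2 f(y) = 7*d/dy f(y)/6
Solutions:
 f(y) = C1 + C2*y^(5/6)


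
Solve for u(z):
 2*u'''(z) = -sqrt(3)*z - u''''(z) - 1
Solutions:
 u(z) = C1 + C2*z + C3*z^2 + C4*exp(-2*z) - sqrt(3)*z^4/48 + z^3*(-2 + sqrt(3))/24


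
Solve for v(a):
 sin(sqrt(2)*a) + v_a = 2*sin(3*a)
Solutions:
 v(a) = C1 - 2*cos(3*a)/3 + sqrt(2)*cos(sqrt(2)*a)/2


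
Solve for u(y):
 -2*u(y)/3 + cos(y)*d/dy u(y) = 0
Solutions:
 u(y) = C1*(sin(y) + 1)^(1/3)/(sin(y) - 1)^(1/3)


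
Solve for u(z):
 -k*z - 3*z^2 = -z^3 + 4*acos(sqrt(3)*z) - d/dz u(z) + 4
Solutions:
 u(z) = C1 + k*z^2/2 - z^4/4 + z^3 + 4*z*acos(sqrt(3)*z) + 4*z - 4*sqrt(3)*sqrt(1 - 3*z^2)/3


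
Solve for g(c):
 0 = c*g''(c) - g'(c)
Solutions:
 g(c) = C1 + C2*c^2


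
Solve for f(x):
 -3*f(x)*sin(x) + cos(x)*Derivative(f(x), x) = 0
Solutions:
 f(x) = C1/cos(x)^3


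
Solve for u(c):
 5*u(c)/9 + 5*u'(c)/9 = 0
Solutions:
 u(c) = C1*exp(-c)


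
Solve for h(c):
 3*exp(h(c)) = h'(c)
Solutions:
 h(c) = log(-1/(C1 + 3*c))


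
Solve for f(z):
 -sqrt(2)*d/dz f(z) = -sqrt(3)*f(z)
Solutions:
 f(z) = C1*exp(sqrt(6)*z/2)


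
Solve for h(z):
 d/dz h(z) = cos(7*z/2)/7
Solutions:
 h(z) = C1 + 2*sin(7*z/2)/49


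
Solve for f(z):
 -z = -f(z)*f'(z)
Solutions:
 f(z) = -sqrt(C1 + z^2)
 f(z) = sqrt(C1 + z^2)


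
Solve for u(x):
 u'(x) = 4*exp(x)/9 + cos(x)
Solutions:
 u(x) = C1 + 4*exp(x)/9 + sin(x)


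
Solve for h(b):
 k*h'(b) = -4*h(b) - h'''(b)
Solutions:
 h(b) = C1*exp(b*(2*k/((-3^(1/3) + 3^(5/6)*I)*(sqrt(3)*sqrt(k^3 + 108) + 18)^(1/3)) + 3^(1/3)*(sqrt(3)*sqrt(k^3 + 108) + 18)^(1/3)/6 - 3^(5/6)*I*(sqrt(3)*sqrt(k^3 + 108) + 18)^(1/3)/6)) + C2*exp(b*(-2*k/((3^(1/3) + 3^(5/6)*I)*(sqrt(3)*sqrt(k^3 + 108) + 18)^(1/3)) + 3^(1/3)*(sqrt(3)*sqrt(k^3 + 108) + 18)^(1/3)/6 + 3^(5/6)*I*(sqrt(3)*sqrt(k^3 + 108) + 18)^(1/3)/6)) + C3*exp(3^(1/3)*b*(3^(1/3)*k/(sqrt(3)*sqrt(k^3 + 108) + 18)^(1/3) - (sqrt(3)*sqrt(k^3 + 108) + 18)^(1/3))/3)


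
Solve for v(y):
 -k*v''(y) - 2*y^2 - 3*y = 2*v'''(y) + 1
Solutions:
 v(y) = C1 + C2*y + C3*exp(-k*y/2) - y^4/(6*k) + y^3*(-3 + 8/k)/(6*k) + y^2*(-1/2 + 3/k - 8/k^2)/k


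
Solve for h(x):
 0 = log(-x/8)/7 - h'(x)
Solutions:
 h(x) = C1 + x*log(-x)/7 + x*(-3*log(2) - 1)/7


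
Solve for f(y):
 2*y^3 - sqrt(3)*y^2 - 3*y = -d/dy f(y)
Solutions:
 f(y) = C1 - y^4/2 + sqrt(3)*y^3/3 + 3*y^2/2


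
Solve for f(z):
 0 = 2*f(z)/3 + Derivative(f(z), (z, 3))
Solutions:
 f(z) = C3*exp(-2^(1/3)*3^(2/3)*z/3) + (C1*sin(2^(1/3)*3^(1/6)*z/2) + C2*cos(2^(1/3)*3^(1/6)*z/2))*exp(2^(1/3)*3^(2/3)*z/6)


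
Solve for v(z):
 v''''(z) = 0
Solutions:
 v(z) = C1 + C2*z + C3*z^2 + C4*z^3


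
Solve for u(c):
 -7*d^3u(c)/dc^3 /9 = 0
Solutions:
 u(c) = C1 + C2*c + C3*c^2


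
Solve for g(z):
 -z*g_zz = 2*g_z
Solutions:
 g(z) = C1 + C2/z


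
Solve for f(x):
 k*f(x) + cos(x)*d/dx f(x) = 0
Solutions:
 f(x) = C1*exp(k*(log(sin(x) - 1) - log(sin(x) + 1))/2)


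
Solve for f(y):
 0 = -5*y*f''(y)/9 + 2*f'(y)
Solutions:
 f(y) = C1 + C2*y^(23/5)


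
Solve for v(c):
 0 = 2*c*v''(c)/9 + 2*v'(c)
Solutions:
 v(c) = C1 + C2/c^8


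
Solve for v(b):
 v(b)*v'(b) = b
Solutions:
 v(b) = -sqrt(C1 + b^2)
 v(b) = sqrt(C1 + b^2)


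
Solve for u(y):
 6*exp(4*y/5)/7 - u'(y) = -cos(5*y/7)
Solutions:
 u(y) = C1 + 15*exp(4*y/5)/14 + 7*sin(5*y/7)/5


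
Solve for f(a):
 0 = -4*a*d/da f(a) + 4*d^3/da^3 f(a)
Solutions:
 f(a) = C1 + Integral(C2*airyai(a) + C3*airybi(a), a)


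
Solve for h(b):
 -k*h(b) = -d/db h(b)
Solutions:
 h(b) = C1*exp(b*k)


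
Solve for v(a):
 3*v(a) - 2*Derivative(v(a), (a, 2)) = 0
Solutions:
 v(a) = C1*exp(-sqrt(6)*a/2) + C2*exp(sqrt(6)*a/2)


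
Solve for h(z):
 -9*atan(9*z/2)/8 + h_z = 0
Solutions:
 h(z) = C1 + 9*z*atan(9*z/2)/8 - log(81*z^2 + 4)/8


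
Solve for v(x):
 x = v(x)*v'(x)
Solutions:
 v(x) = -sqrt(C1 + x^2)
 v(x) = sqrt(C1 + x^2)


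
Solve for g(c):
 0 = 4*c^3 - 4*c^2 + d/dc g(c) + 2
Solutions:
 g(c) = C1 - c^4 + 4*c^3/3 - 2*c


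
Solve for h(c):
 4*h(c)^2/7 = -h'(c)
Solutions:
 h(c) = 7/(C1 + 4*c)


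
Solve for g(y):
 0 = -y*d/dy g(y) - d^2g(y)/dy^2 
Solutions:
 g(y) = C1 + C2*erf(sqrt(2)*y/2)


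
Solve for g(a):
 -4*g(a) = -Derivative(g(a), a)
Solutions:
 g(a) = C1*exp(4*a)


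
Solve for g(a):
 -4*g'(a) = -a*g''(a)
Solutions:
 g(a) = C1 + C2*a^5


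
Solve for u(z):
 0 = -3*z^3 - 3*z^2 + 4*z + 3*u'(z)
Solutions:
 u(z) = C1 + z^4/4 + z^3/3 - 2*z^2/3


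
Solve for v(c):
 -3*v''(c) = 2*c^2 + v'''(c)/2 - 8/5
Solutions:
 v(c) = C1 + C2*c + C3*exp(-6*c) - c^4/18 + c^3/27 + 67*c^2/270


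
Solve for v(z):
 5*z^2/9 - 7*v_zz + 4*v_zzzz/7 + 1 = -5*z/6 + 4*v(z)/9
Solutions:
 v(z) = C1*exp(-sqrt(6)*z*sqrt(147 + sqrt(22057))/12) + C2*exp(sqrt(6)*z*sqrt(147 + sqrt(22057))/12) + C3*sin(sqrt(6)*z*sqrt(-147 + sqrt(22057))/12) + C4*cos(sqrt(6)*z*sqrt(-147 + sqrt(22057))/12) + 5*z^2/4 + 15*z/8 - 297/8


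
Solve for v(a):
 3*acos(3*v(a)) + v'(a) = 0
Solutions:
 Integral(1/acos(3*_y), (_y, v(a))) = C1 - 3*a


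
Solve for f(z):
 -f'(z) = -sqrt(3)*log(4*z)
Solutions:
 f(z) = C1 + sqrt(3)*z*log(z) - sqrt(3)*z + 2*sqrt(3)*z*log(2)


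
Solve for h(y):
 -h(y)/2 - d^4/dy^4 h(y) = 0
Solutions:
 h(y) = (C1*sin(2^(1/4)*y/2) + C2*cos(2^(1/4)*y/2))*exp(-2^(1/4)*y/2) + (C3*sin(2^(1/4)*y/2) + C4*cos(2^(1/4)*y/2))*exp(2^(1/4)*y/2)


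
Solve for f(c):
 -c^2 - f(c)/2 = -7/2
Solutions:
 f(c) = 7 - 2*c^2


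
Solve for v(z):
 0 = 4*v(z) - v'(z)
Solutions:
 v(z) = C1*exp(4*z)


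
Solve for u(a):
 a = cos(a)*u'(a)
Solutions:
 u(a) = C1 + Integral(a/cos(a), a)


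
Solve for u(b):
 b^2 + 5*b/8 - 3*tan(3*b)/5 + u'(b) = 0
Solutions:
 u(b) = C1 - b^3/3 - 5*b^2/16 - log(cos(3*b))/5


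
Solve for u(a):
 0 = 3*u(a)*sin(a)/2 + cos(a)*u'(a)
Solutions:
 u(a) = C1*cos(a)^(3/2)


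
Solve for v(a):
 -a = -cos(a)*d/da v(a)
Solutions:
 v(a) = C1 + Integral(a/cos(a), a)
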